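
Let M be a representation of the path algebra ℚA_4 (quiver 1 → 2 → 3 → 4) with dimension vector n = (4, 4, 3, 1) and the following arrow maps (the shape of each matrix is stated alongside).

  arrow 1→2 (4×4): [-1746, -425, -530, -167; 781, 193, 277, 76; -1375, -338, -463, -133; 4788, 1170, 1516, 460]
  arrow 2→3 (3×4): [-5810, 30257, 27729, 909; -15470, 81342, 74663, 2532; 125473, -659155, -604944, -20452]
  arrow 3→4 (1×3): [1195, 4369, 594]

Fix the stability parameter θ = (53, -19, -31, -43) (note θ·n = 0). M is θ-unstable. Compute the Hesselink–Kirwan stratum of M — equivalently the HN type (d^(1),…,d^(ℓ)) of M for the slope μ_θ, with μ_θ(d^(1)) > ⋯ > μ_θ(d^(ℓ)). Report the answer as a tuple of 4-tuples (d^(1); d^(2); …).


Via rank(M_{q-1}∘⋯∘M_p): M ≅ I[1,1], I[1,3]^2, I[1,4], I[2,2].
μ_θ-semistable layers: μ^(1)=53; μ^(2)=1; μ^(3)=-10; μ^(4)=-19

((1, 0, 0, 0); (2, 2, 2, 0); (1, 1, 1, 1); (0, 1, 0, 0))


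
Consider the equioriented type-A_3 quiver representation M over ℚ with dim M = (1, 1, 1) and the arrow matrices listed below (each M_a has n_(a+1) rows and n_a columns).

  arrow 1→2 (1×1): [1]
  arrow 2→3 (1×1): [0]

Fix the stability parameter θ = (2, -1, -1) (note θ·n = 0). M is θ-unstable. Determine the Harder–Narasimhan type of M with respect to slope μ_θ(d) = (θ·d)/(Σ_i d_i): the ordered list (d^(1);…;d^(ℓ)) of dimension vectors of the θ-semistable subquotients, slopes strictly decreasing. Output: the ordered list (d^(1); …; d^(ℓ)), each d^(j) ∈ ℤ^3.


Interval decomposition of M: I[1,2], I[3,3].
HN type (ℓ=2): μ^(1)=1/2; μ^(2)=-1

((1, 1, 0); (0, 0, 1))


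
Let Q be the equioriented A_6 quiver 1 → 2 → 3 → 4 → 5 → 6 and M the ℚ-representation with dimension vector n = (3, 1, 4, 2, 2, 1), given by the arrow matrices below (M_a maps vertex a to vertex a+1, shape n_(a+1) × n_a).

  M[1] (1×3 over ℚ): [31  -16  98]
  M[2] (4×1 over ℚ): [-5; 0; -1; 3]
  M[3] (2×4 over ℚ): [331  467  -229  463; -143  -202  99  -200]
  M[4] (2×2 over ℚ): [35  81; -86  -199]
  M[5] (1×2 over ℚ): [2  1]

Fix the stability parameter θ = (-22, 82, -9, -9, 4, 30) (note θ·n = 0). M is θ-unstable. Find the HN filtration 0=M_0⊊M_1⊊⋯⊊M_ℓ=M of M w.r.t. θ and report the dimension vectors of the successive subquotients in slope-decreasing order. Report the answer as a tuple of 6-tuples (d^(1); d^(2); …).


Via rank(M_{q-1}∘⋯∘M_p): M ≅ I[1,1]^2, I[1,5], I[3,3]^2, I[3,6].
μ_θ-semistable layers: μ^(1)=30; μ^(2)=17; μ^(3)=4; μ^(4)=-9; μ^(5)=-22

((0, 0, 0, 0, 0, 1); (0, 1, 1, 1, 1, 0); (0, 0, 0, 0, 1, 0); (0, 0, 3, 1, 0, 0); (3, 0, 0, 0, 0, 0))


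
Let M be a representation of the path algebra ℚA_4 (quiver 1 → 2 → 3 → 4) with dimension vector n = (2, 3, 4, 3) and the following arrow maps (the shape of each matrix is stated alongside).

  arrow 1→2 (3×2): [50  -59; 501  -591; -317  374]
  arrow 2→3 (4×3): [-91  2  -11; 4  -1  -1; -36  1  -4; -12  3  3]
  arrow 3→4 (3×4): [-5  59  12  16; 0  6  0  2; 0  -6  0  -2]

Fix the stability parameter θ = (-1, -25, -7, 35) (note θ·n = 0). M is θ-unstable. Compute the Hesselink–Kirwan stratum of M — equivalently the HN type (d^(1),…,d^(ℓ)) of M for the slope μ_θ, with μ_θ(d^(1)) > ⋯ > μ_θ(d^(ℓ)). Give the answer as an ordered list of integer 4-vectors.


Interval decomposition of M: I[1,3], I[1,4], I[2,3], I[3,4], I[4,4].
HN type (ℓ=4): μ^(1)=35; μ^(2)=-7; μ^(3)=-13; μ^(4)=-25

((0, 0, 0, 3); (0, 0, 4, 0); (2, 2, 0, 0); (0, 1, 0, 0))


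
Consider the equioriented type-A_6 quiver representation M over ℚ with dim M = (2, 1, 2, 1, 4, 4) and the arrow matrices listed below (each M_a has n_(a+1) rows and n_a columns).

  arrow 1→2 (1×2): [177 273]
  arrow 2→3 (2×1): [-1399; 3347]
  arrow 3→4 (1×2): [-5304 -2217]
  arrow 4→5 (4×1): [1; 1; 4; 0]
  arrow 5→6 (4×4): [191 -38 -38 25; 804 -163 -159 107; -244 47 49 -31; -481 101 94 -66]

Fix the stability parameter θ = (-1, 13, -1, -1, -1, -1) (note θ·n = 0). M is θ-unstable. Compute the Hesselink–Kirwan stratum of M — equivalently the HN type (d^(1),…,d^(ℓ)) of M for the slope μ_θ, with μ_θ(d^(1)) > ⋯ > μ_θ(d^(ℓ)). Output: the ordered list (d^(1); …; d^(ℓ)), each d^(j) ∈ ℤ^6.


Via rank(M_{q-1}∘⋯∘M_p): M ≅ I[1,1], I[1,6], I[3,3], I[5,5], I[5,6]^2, I[6,6].
μ_θ-semistable layers: μ^(1)=9/5; μ^(2)=-1

((0, 1, 1, 1, 1, 1); (2, 0, 1, 0, 3, 3))


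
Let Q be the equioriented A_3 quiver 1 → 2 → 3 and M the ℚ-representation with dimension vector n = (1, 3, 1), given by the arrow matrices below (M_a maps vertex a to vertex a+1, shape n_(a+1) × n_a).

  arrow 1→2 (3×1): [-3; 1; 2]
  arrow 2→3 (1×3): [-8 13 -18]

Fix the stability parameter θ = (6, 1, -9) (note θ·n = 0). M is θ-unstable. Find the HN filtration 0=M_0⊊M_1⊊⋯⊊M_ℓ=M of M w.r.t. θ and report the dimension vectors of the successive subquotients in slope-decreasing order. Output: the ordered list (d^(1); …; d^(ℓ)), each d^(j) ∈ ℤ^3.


Via rank(M_{q-1}∘⋯∘M_p): M ≅ I[1,3], I[2,2]^2.
μ_θ-semistable layers: μ^(1)=1; μ^(2)=-2/3

((0, 2, 0); (1, 1, 1))


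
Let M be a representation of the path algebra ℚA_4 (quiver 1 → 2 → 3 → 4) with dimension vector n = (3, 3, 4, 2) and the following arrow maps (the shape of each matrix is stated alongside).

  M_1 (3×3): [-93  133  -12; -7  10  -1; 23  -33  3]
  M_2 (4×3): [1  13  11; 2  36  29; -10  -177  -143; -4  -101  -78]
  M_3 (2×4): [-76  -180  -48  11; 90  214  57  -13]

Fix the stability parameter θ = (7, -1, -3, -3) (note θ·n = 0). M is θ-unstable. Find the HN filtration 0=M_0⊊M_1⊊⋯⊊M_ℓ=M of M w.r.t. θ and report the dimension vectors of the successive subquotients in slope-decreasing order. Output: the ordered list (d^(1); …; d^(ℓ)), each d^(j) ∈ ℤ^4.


Via rank(M_{q-1}∘⋯∘M_p): M ≅ I[1,3], I[1,4]^2, I[3,3].
μ_θ-semistable layers: μ^(1)=1; μ^(2)=0; μ^(3)=-3

((1, 1, 1, 0); (2, 2, 2, 2); (0, 0, 1, 0))


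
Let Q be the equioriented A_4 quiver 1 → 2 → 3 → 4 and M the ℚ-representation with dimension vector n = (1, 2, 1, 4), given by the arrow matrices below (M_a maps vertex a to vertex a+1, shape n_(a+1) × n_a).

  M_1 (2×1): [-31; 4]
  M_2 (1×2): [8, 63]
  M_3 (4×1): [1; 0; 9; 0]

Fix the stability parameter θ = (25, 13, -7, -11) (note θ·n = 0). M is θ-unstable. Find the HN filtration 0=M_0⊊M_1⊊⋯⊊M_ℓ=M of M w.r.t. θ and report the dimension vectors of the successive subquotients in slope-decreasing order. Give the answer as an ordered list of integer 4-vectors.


Interval decomposition of M: I[1,4], I[2,2], I[4,4]^3.
HN type (ℓ=3): μ^(1)=13; μ^(2)=5; μ^(3)=-11

((0, 1, 0, 0); (1, 1, 1, 1); (0, 0, 0, 3))


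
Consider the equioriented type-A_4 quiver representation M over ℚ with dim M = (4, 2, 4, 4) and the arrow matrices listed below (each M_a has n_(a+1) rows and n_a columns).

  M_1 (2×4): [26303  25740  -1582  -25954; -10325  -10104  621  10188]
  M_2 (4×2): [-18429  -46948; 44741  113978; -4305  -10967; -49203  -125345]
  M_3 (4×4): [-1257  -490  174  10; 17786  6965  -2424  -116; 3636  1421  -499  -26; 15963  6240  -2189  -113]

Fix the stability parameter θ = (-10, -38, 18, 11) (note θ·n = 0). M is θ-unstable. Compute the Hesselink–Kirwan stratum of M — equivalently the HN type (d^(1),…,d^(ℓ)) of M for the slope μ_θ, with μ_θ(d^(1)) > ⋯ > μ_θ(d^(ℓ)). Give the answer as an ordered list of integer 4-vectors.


Via rank(M_{q-1}∘⋯∘M_p): M ≅ I[1,1]^2, I[1,4]^2, I[3,4]^2.
μ_θ-semistable layers: μ^(1)=29/2; μ^(2)=-10; μ^(3)=-24

((0, 0, 4, 4); (2, 0, 0, 0); (2, 2, 0, 0))


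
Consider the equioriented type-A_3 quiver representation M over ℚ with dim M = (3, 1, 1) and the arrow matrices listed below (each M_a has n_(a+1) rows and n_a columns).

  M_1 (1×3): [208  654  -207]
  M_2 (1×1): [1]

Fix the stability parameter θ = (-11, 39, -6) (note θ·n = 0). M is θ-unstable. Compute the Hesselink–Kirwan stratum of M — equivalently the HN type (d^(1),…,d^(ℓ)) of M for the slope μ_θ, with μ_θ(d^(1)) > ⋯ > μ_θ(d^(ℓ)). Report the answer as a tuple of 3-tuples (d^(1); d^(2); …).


Barcode: M ≅ I[1,1]^2, I[1,3]. HN layers by μ_θ (2 steps, strictly decreasing):
  μ^(1)=33/2; μ^(2)=-11

((0, 1, 1); (3, 0, 0))


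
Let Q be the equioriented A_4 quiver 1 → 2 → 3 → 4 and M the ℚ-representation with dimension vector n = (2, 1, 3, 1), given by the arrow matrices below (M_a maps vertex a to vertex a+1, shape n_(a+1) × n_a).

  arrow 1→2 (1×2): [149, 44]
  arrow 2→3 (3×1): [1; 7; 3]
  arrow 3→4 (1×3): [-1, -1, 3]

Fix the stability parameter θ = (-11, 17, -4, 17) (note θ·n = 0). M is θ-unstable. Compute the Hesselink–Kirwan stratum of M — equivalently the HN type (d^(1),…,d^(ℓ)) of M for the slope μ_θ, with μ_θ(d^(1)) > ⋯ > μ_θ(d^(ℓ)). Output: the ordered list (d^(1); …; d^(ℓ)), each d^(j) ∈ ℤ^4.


Via rank(M_{q-1}∘⋯∘M_p): M ≅ I[1,1], I[1,4], I[3,3]^2.
μ_θ-semistable layers: μ^(1)=17; μ^(2)=13/2; μ^(3)=-4; μ^(4)=-11

((0, 0, 0, 1); (0, 1, 1, 0); (0, 0, 2, 0); (2, 0, 0, 0))


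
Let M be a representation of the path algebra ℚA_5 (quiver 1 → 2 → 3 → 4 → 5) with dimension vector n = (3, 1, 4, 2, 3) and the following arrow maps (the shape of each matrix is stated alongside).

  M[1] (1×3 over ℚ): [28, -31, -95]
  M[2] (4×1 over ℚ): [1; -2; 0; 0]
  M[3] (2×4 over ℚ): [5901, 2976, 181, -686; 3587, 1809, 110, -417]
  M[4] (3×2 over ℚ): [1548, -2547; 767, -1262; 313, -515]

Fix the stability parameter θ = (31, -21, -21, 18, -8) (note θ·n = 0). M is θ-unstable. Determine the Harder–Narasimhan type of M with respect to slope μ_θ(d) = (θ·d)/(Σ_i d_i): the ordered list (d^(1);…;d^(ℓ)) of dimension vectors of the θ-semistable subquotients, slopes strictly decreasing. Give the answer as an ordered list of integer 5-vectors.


Barcode: M ≅ I[1,1]^2, I[1,5], I[3,3]^2, I[3,5], I[5,5]. HN layers by μ_θ (5 steps, strictly decreasing):
  μ^(1)=31; μ^(2)=5; μ^(3)=-11/3; μ^(4)=-8; μ^(5)=-21

((2, 0, 0, 0, 0); (0, 0, 0, 2, 2); (1, 1, 1, 0, 0); (0, 0, 0, 0, 1); (0, 0, 3, 0, 0))


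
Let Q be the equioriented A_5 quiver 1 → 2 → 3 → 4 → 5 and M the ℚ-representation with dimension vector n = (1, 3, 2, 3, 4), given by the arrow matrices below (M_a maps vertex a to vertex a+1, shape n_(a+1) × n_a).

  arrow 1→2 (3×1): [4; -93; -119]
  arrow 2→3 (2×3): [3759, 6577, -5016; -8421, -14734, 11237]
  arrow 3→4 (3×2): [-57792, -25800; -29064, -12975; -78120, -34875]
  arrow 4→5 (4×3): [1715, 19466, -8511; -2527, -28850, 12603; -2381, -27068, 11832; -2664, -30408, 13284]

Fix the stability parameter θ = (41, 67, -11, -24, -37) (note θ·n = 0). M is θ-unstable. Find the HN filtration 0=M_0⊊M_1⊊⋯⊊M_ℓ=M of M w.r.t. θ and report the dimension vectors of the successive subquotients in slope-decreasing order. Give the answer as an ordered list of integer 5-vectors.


Via rank(M_{q-1}∘⋯∘M_p): M ≅ I[1,5], I[2,2], I[2,3], I[4,4], I[4,5], I[5,5]^2.
μ_θ-semistable layers: μ^(1)=67; μ^(2)=28; μ^(3)=36/5; μ^(4)=-24; μ^(5)=-61/2; μ^(6)=-37

((0, 1, 0, 0, 0); (0, 1, 1, 0, 0); (1, 1, 1, 1, 1); (0, 0, 0, 1, 0); (0, 0, 0, 1, 1); (0, 0, 0, 0, 2))


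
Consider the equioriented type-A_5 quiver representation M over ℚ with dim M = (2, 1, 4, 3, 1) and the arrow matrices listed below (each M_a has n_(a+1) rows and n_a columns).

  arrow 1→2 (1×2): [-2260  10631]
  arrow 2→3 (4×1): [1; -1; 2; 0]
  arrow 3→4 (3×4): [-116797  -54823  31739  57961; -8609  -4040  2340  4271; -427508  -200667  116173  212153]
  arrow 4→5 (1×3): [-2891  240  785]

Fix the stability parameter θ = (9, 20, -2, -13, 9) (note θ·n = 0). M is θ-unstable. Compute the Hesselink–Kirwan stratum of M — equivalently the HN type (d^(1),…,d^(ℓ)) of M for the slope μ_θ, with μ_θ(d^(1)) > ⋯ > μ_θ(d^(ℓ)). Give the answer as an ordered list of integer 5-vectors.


Interval decomposition of M: I[1,1], I[1,5], I[3,3], I[3,4]^2.
HN type (ℓ=4): μ^(1)=9; μ^(2)=7/2; μ^(3)=-2; μ^(4)=-15/2

((1, 0, 0, 0, 1); (1, 1, 1, 1, 0); (0, 0, 1, 0, 0); (0, 0, 2, 2, 0))


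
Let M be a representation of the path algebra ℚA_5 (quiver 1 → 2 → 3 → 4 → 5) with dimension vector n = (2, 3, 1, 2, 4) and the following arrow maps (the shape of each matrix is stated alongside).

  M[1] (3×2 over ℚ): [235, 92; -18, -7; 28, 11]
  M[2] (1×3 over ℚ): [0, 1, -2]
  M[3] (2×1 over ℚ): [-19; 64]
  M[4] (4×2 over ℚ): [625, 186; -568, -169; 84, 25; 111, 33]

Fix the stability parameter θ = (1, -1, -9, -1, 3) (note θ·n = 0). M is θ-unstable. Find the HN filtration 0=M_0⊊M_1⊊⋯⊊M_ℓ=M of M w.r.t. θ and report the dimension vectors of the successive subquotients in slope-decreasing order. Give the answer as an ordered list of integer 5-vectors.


Via rank(M_{q-1}∘⋯∘M_p): M ≅ I[1,2], I[1,5], I[2,2], I[4,5], I[5,5]^2.
μ_θ-semistable layers: μ^(1)=3; μ^(2)=0; μ^(3)=-1; μ^(4)=-3

((0, 0, 0, 0, 4); (1, 1, 0, 0, 0); (0, 1, 0, 2, 0); (1, 1, 1, 0, 0))


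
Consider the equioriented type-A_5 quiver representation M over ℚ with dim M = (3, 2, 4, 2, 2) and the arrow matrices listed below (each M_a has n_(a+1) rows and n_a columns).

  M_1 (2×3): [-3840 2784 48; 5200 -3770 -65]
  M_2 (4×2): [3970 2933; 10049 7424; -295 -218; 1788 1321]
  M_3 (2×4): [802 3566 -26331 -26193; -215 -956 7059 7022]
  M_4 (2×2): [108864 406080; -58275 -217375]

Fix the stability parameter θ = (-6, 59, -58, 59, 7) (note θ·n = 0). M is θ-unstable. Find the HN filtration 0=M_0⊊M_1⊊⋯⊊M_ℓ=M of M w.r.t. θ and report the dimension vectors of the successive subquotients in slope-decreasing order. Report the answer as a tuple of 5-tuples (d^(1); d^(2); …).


Interval decomposition of M: I[1,1]^2, I[1,4], I[2,3], I[3,3], I[3,5], I[5,5].
HN type (ℓ=6): μ^(1)=59; μ^(2)=33; μ^(3)=7; μ^(4)=1/2; μ^(5)=-6; μ^(6)=-58

((0, 0, 0, 1, 0); (0, 0, 0, 1, 1); (0, 0, 0, 0, 1); (0, 2, 2, 0, 0); (3, 0, 0, 0, 0); (0, 0, 2, 0, 0))


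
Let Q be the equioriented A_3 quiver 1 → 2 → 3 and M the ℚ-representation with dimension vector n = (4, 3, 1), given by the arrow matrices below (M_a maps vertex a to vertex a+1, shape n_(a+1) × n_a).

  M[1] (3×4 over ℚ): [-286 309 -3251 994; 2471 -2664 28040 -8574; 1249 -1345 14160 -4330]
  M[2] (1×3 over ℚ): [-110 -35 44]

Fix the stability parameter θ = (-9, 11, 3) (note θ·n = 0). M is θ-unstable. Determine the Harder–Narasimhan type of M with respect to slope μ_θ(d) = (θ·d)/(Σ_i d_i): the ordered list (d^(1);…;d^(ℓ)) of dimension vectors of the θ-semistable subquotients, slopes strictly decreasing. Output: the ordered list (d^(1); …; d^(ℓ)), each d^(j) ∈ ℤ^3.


Via rank(M_{q-1}∘⋯∘M_p): M ≅ I[1,1], I[1,2]^2, I[1,3].
μ_θ-semistable layers: μ^(1)=11; μ^(2)=7; μ^(3)=-9

((0, 2, 0); (0, 1, 1); (4, 0, 0))


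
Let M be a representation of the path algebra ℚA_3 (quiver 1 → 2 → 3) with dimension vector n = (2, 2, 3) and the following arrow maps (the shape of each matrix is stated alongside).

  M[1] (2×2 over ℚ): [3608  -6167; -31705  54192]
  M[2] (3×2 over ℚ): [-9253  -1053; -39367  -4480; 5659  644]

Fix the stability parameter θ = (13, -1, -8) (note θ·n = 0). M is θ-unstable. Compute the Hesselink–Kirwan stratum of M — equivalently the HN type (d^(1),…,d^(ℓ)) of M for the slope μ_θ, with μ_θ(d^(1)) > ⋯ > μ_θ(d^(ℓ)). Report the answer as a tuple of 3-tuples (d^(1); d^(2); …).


Via rank(M_{q-1}∘⋯∘M_p): M ≅ I[1,3]^2, I[3,3].
μ_θ-semistable layers: μ^(1)=4/3; μ^(2)=-8

((2, 2, 2); (0, 0, 1))


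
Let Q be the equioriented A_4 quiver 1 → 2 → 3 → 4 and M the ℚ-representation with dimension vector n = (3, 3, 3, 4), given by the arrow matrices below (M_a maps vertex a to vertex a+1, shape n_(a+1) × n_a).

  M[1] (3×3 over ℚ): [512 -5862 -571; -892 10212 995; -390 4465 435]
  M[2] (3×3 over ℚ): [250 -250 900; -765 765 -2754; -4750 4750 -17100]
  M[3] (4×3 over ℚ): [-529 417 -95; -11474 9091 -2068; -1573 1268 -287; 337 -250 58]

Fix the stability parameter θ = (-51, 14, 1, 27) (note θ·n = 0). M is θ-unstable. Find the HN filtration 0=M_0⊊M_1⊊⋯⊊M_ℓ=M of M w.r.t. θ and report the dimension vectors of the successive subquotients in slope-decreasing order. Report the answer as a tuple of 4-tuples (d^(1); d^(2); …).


Barcode: M ≅ I[1,1], I[1,2]^2, I[2,4], I[3,4]^2, I[4,4]. HN layers by μ_θ (5 steps, strictly decreasing):
  μ^(1)=27; μ^(2)=14; μ^(3)=15/2; μ^(4)=1; μ^(5)=-51

((0, 0, 0, 4); (0, 2, 0, 0); (0, 1, 1, 0); (0, 0, 2, 0); (3, 0, 0, 0))


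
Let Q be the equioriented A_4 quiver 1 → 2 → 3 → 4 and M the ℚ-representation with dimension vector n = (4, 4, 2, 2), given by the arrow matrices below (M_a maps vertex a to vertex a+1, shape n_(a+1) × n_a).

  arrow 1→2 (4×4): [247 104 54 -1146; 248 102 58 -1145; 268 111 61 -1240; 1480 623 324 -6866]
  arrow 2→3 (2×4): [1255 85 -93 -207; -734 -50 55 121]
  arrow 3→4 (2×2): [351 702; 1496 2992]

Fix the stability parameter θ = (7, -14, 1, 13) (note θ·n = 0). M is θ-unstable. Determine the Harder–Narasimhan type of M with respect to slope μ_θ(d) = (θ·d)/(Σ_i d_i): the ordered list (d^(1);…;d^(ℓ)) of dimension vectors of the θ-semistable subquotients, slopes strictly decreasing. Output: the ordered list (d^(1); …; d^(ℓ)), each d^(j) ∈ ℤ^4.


Via rank(M_{q-1}∘⋯∘M_p): M ≅ I[1,2]^2, I[1,3], I[1,4], I[4,4].
μ_θ-semistable layers: μ^(1)=13; μ^(2)=1; μ^(3)=-7/2

((0, 0, 0, 2); (0, 0, 2, 0); (4, 4, 0, 0))


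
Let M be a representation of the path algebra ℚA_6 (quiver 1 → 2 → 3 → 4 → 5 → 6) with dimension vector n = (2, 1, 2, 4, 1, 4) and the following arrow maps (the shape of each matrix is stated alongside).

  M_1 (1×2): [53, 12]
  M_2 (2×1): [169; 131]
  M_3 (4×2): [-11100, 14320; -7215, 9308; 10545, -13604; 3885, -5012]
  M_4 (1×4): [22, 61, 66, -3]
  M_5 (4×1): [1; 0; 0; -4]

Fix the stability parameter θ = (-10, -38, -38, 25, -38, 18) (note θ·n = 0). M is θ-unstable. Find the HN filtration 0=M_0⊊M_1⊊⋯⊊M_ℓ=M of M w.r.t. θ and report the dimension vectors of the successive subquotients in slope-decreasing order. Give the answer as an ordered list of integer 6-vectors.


Barcode: M ≅ I[1,1], I[1,4], I[3,3], I[4,4]^2, I[4,6], I[6,6]^3. HN layers by μ_θ (6 steps, strictly decreasing):
  μ^(1)=25; μ^(2)=18; μ^(3)=-13/2; μ^(4)=-10; μ^(5)=-86/3; μ^(6)=-38

((0, 0, 0, 3, 0, 0); (0, 0, 0, 0, 0, 4); (0, 0, 0, 1, 1, 0); (1, 0, 0, 0, 0, 0); (1, 1, 1, 0, 0, 0); (0, 0, 1, 0, 0, 0))


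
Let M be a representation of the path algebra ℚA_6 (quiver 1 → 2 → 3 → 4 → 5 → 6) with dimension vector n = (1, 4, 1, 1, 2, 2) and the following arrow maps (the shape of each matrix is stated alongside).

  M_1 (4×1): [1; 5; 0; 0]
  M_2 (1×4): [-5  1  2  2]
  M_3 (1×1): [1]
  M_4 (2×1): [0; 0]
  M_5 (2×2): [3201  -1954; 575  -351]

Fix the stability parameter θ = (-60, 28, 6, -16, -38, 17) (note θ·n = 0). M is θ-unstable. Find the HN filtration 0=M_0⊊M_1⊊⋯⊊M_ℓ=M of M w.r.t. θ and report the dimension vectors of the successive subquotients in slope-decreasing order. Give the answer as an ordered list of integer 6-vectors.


Interval decomposition of M: I[1,2], I[2,2]^2, I[2,4], I[5,6]^2.
HN type (ℓ=5): μ^(1)=28; μ^(2)=17; μ^(3)=6; μ^(4)=-38; μ^(5)=-60

((0, 3, 0, 0, 0, 0); (0, 0, 0, 0, 0, 2); (0, 1, 1, 1, 0, 0); (0, 0, 0, 0, 2, 0); (1, 0, 0, 0, 0, 0))


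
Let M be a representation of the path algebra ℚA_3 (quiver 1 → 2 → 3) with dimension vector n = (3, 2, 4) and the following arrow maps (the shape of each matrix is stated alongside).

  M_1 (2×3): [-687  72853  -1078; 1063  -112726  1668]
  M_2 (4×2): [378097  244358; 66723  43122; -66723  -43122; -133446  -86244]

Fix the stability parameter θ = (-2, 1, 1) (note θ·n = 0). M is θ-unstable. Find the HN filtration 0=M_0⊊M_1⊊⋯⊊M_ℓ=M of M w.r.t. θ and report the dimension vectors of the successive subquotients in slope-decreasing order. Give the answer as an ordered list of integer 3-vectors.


Via rank(M_{q-1}∘⋯∘M_p): M ≅ I[1,1], I[1,2], I[1,3], I[3,3]^3.
μ_θ-semistable layers: μ^(1)=1; μ^(2)=-2

((0, 2, 4); (3, 0, 0))


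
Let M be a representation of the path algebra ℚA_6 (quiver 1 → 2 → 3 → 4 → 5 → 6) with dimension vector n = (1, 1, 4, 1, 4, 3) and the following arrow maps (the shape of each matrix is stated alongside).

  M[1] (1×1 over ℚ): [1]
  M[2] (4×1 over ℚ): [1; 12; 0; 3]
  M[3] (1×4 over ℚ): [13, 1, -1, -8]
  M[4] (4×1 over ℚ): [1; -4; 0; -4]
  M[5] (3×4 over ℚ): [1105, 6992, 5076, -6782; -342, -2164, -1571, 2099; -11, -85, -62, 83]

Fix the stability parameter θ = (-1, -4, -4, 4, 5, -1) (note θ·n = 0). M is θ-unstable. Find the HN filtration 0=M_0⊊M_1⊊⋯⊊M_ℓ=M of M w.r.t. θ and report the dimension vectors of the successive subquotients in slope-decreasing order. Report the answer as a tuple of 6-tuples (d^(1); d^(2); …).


Barcode: M ≅ I[1,6], I[3,3]^3, I[5,5], I[5,6]^2. HN layers by μ_θ (5 steps, strictly decreasing):
  μ^(1)=5; μ^(2)=8/3; μ^(3)=2; μ^(4)=-3; μ^(5)=-4

((0, 0, 0, 0, 1, 0); (0, 0, 0, 1, 1, 1); (0, 0, 0, 0, 2, 2); (1, 1, 1, 0, 0, 0); (0, 0, 3, 0, 0, 0))


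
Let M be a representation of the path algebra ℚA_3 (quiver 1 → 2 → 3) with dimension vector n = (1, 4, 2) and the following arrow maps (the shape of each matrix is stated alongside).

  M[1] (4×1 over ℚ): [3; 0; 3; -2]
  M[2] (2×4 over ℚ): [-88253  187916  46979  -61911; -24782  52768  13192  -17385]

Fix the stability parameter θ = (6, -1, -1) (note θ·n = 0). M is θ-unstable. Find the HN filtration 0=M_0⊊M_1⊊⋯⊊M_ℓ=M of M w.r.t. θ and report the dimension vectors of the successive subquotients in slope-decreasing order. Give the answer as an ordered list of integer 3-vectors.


Barcode: M ≅ I[1,2], I[2,2], I[2,3]^2. HN layers by μ_θ (2 steps, strictly decreasing):
  μ^(1)=5/2; μ^(2)=-1

((1, 1, 0); (0, 3, 2))


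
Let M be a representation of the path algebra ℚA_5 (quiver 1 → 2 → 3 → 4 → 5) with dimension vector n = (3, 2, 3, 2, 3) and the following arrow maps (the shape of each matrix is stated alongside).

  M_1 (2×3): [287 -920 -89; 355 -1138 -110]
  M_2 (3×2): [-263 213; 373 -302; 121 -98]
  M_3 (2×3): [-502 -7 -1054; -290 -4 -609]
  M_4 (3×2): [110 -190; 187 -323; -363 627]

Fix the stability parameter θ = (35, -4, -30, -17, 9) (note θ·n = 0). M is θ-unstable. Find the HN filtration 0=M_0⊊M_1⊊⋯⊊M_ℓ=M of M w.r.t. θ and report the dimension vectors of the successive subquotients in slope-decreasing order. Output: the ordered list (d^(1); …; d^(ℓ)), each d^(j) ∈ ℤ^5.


Barcode: M ≅ I[1,1], I[1,3], I[1,4], I[3,5], I[5,5]^2. HN layers by μ_θ (6 steps, strictly decreasing):
  μ^(1)=35; μ^(2)=9; μ^(3)=1/3; μ^(4)=-4; μ^(5)=-17; μ^(6)=-30

((1, 0, 0, 0, 0); (0, 0, 0, 0, 3); (1, 1, 1, 0, 0); (1, 1, 1, 1, 0); (0, 0, 0, 1, 0); (0, 0, 1, 0, 0))


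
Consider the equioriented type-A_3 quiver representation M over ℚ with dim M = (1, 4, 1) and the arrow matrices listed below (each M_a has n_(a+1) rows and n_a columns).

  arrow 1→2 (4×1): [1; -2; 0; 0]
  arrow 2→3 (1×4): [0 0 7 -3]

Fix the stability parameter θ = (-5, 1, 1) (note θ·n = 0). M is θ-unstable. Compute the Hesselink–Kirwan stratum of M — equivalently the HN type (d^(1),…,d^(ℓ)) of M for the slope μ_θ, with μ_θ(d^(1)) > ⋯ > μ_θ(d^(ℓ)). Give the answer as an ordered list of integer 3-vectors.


Interval decomposition of M: I[1,2], I[2,2]^2, I[2,3].
HN type (ℓ=2): μ^(1)=1; μ^(2)=-5

((0, 4, 1); (1, 0, 0))


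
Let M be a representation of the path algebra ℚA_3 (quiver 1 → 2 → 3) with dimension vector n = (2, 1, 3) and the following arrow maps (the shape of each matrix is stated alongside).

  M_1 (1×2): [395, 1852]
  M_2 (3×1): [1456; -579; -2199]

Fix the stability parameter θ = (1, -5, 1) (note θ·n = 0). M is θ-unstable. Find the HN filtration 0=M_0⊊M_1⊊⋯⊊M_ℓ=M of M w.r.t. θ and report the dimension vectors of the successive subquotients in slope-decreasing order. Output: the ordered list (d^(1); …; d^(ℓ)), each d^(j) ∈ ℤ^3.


Via rank(M_{q-1}∘⋯∘M_p): M ≅ I[1,1], I[1,3], I[3,3]^2.
μ_θ-semistable layers: μ^(1)=1; μ^(2)=-2

((1, 0, 3); (1, 1, 0))


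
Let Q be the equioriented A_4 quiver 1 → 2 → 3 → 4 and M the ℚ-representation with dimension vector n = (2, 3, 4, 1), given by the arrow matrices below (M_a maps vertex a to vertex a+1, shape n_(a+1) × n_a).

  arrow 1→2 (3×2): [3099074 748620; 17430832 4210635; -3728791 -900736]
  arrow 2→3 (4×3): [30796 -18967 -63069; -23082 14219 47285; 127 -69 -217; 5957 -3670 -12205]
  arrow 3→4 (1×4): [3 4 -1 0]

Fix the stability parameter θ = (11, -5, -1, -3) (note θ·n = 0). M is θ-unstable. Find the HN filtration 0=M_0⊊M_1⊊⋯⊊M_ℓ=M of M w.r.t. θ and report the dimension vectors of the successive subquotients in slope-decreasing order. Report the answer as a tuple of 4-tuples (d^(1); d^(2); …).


Barcode: M ≅ I[1,3]^2, I[2,4], I[3,3]. HN layers by μ_θ (4 steps, strictly decreasing):
  μ^(1)=5/3; μ^(2)=-1; μ^(3)=-2; μ^(4)=-5

((2, 2, 2, 0); (0, 0, 1, 0); (0, 0, 1, 1); (0, 1, 0, 0))


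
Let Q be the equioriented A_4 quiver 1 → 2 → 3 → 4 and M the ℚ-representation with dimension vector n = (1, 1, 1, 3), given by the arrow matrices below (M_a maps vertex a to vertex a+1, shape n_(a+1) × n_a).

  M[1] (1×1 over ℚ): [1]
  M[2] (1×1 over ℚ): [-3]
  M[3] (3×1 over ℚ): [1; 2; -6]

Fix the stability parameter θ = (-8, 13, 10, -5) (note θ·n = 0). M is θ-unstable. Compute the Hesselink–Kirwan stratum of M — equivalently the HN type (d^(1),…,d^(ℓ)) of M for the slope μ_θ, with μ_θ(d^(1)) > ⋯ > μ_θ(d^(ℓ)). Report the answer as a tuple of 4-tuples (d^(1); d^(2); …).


Interval decomposition of M: I[1,4], I[4,4]^2.
HN type (ℓ=3): μ^(1)=6; μ^(2)=-5; μ^(3)=-8

((0, 1, 1, 1); (0, 0, 0, 2); (1, 0, 0, 0))


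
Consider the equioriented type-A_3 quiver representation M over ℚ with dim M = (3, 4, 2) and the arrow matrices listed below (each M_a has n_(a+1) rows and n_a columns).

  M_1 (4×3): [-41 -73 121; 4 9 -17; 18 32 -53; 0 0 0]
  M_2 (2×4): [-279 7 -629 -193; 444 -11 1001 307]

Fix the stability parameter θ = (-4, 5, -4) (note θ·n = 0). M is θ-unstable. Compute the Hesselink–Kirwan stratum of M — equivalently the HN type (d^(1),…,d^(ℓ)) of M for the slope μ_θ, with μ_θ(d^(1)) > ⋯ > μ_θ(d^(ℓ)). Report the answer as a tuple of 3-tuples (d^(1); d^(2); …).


Via rank(M_{q-1}∘⋯∘M_p): M ≅ I[1,2], I[1,3]^2, I[2,2].
μ_θ-semistable layers: μ^(1)=5; μ^(2)=1/2; μ^(3)=-4

((0, 2, 0); (0, 2, 2); (3, 0, 0))


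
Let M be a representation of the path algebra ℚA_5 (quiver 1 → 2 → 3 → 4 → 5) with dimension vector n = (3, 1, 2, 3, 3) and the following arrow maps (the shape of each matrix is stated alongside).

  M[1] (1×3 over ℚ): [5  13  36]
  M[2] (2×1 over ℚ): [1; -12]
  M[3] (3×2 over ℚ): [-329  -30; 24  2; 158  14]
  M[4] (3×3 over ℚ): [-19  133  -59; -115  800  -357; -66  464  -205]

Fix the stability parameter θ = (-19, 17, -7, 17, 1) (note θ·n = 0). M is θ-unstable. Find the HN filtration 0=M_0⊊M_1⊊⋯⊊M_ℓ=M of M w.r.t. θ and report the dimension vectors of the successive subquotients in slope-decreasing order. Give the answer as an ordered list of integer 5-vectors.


Barcode: M ≅ I[1,1]^2, I[1,5], I[3,5], I[4,5]. HN layers by μ_θ (4 steps, strictly decreasing):
  μ^(1)=9; μ^(2)=5; μ^(3)=-7; μ^(4)=-19

((0, 0, 0, 3, 3); (0, 1, 1, 0, 0); (0, 0, 1, 0, 0); (3, 0, 0, 0, 0))


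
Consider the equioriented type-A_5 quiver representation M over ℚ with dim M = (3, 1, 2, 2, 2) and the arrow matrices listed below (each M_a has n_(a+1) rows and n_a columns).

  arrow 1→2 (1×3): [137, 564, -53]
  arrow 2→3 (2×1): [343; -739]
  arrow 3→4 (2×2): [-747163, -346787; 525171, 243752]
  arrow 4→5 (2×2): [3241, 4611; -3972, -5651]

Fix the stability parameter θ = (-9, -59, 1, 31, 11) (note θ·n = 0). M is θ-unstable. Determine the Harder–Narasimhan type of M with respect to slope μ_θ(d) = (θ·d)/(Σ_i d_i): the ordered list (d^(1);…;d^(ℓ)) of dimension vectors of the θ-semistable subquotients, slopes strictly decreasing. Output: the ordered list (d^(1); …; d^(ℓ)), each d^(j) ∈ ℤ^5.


Via rank(M_{q-1}∘⋯∘M_p): M ≅ I[1,1]^2, I[1,5], I[3,5].
μ_θ-semistable layers: μ^(1)=21; μ^(2)=1; μ^(3)=-9; μ^(4)=-34

((0, 0, 0, 2, 2); (0, 0, 2, 0, 0); (2, 0, 0, 0, 0); (1, 1, 0, 0, 0))


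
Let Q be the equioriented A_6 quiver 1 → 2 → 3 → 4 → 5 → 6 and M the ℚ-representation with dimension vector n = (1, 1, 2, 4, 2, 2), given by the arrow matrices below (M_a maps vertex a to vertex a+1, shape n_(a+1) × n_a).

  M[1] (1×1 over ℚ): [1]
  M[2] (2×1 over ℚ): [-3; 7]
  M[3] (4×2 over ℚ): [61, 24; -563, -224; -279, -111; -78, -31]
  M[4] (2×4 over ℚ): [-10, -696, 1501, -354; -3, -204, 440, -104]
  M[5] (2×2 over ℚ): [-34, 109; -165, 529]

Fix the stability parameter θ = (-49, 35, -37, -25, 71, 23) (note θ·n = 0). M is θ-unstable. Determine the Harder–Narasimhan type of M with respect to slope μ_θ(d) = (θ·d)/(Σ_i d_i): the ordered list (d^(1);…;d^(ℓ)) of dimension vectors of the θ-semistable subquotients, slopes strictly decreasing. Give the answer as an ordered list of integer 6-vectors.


Via rank(M_{q-1}∘⋯∘M_p): M ≅ I[1,6], I[3,6], I[4,4]^2.
μ_θ-semistable layers: μ^(1)=47; μ^(2)=-9; μ^(3)=-25; μ^(4)=-37; μ^(5)=-49

((0, 0, 0, 0, 2, 2); (0, 1, 1, 1, 0, 0); (0, 0, 0, 3, 0, 0); (0, 0, 1, 0, 0, 0); (1, 0, 0, 0, 0, 0))


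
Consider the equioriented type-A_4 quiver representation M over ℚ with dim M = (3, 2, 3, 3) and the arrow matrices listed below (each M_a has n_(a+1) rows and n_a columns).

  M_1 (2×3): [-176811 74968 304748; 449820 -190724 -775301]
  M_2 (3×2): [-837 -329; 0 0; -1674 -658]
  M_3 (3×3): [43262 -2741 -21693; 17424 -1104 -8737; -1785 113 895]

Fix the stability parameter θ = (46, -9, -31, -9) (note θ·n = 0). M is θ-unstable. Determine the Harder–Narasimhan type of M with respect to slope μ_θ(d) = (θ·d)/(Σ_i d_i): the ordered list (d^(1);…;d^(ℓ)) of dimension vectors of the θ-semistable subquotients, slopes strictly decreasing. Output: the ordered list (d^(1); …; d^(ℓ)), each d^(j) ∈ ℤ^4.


Via rank(M_{q-1}∘⋯∘M_p): M ≅ I[1,1], I[1,2], I[1,4], I[3,4]^2.
μ_θ-semistable layers: μ^(1)=46; μ^(2)=37/2; μ^(3)=-3/4; μ^(4)=-9; μ^(5)=-31

((1, 0, 0, 0); (1, 1, 0, 0); (1, 1, 1, 1); (0, 0, 0, 2); (0, 0, 2, 0))


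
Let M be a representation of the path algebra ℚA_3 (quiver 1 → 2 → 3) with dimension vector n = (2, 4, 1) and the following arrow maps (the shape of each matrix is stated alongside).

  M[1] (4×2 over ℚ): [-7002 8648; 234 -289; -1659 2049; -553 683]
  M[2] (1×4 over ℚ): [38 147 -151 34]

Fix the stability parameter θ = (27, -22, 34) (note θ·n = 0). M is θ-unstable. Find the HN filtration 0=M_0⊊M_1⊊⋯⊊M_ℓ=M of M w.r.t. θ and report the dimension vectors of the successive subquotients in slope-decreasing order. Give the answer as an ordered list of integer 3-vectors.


Interval decomposition of M: I[1,2], I[1,3], I[2,2]^2.
HN type (ℓ=3): μ^(1)=34; μ^(2)=5/2; μ^(3)=-22

((0, 0, 1); (2, 2, 0); (0, 2, 0))


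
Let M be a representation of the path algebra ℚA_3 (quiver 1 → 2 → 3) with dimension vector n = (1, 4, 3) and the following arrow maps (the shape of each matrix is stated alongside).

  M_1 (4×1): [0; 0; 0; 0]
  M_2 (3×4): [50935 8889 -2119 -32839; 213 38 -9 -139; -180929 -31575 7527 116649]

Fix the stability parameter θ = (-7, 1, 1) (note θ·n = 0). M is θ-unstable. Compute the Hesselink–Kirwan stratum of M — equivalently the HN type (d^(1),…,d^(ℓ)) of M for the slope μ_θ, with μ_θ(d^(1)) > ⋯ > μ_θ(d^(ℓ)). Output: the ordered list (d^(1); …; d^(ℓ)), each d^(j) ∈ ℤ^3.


Interval decomposition of M: I[1,1], I[2,2], I[2,3]^3.
HN type (ℓ=2): μ^(1)=1; μ^(2)=-7

((0, 4, 3); (1, 0, 0))


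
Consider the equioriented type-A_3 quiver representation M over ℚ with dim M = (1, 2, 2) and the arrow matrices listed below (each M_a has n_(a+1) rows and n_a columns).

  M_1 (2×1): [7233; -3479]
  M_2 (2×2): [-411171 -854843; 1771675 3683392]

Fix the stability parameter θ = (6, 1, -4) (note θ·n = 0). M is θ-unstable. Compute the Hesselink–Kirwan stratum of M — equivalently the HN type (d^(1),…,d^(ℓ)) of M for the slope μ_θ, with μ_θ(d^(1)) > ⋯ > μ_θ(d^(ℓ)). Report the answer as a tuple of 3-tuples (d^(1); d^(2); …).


Barcode: M ≅ I[1,3], I[2,3]. HN layers by μ_θ (2 steps, strictly decreasing):
  μ^(1)=1; μ^(2)=-3/2

((1, 1, 1); (0, 1, 1))


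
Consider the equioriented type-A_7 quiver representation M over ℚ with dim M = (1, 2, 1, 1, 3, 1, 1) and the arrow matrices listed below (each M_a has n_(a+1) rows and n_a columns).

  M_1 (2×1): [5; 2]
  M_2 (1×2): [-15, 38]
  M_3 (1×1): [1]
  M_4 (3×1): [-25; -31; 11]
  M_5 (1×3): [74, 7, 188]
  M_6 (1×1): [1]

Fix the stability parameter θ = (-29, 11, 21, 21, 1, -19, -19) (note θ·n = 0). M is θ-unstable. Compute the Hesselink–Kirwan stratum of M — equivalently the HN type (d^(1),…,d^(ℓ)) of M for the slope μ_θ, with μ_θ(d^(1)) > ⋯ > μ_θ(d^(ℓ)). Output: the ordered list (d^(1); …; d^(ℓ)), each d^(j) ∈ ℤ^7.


Interval decomposition of M: I[1,7], I[2,2], I[5,5]^2.
HN type (ℓ=4): μ^(1)=11; μ^(2)=8/3; μ^(3)=1; μ^(4)=-29

((0, 1, 0, 0, 0, 0, 0); (0, 1, 1, 1, 1, 1, 1); (0, 0, 0, 0, 2, 0, 0); (1, 0, 0, 0, 0, 0, 0))


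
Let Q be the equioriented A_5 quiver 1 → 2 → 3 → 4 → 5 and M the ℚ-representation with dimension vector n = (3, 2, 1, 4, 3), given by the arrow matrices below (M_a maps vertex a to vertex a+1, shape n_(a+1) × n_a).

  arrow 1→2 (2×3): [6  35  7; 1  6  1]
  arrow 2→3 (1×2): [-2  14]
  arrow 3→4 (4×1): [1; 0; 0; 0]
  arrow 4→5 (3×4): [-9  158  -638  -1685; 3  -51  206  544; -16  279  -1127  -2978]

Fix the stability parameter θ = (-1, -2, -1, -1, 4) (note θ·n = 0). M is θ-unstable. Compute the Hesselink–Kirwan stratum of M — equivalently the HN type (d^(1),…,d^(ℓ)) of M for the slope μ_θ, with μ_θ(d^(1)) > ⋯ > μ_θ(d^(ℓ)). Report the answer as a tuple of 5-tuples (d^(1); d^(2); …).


Barcode: M ≅ I[1,1], I[1,2], I[1,5], I[4,4], I[4,5]^2. HN layers by μ_θ (3 steps, strictly decreasing):
  μ^(1)=4; μ^(2)=-1; μ^(3)=-3/2

((0, 0, 0, 0, 3); (1, 0, 1, 4, 0); (2, 2, 0, 0, 0))


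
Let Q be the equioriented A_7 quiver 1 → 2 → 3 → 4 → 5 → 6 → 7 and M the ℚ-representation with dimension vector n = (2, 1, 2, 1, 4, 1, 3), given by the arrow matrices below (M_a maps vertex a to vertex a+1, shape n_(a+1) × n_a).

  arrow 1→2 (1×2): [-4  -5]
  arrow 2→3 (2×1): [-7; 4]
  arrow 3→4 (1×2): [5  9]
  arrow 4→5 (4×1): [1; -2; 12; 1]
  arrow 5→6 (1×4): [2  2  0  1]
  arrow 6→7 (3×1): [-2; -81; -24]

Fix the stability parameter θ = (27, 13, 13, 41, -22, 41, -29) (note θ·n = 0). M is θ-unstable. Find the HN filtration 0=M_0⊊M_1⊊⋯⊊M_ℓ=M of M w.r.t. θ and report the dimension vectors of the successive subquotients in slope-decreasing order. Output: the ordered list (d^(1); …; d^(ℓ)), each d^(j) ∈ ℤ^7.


Barcode: M ≅ I[1,1], I[1,7], I[3,3], I[5,5]^3, I[7,7]^2. HN layers by μ_θ (5 steps, strictly decreasing):
  μ^(1)=27; μ^(2)=13; μ^(3)=12; μ^(4)=-22; μ^(5)=-29

((1, 0, 0, 0, 0, 0, 0); (0, 0, 1, 0, 0, 0, 0); (1, 1, 1, 1, 1, 1, 1); (0, 0, 0, 0, 3, 0, 0); (0, 0, 0, 0, 0, 0, 2))


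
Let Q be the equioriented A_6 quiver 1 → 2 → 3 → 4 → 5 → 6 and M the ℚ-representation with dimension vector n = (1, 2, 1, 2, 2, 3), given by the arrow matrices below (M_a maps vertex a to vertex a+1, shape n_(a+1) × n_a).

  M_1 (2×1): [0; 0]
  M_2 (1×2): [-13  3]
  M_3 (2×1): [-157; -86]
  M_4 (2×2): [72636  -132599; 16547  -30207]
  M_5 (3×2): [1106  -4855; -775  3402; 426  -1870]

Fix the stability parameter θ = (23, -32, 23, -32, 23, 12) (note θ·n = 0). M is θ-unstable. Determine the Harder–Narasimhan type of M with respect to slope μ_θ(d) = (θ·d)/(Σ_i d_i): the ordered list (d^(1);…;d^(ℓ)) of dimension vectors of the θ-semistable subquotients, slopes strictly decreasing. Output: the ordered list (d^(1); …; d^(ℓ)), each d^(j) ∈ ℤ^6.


Interval decomposition of M: I[1,1], I[2,2], I[2,6], I[4,6], I[6,6].
HN type (ℓ=5): μ^(1)=23; μ^(2)=35/2; μ^(3)=12; μ^(4)=-9/2; μ^(5)=-32

((1, 0, 0, 0, 0, 0); (0, 0, 0, 0, 2, 2); (0, 0, 0, 0, 0, 1); (0, 0, 1, 1, 0, 0); (0, 2, 0, 1, 0, 0))


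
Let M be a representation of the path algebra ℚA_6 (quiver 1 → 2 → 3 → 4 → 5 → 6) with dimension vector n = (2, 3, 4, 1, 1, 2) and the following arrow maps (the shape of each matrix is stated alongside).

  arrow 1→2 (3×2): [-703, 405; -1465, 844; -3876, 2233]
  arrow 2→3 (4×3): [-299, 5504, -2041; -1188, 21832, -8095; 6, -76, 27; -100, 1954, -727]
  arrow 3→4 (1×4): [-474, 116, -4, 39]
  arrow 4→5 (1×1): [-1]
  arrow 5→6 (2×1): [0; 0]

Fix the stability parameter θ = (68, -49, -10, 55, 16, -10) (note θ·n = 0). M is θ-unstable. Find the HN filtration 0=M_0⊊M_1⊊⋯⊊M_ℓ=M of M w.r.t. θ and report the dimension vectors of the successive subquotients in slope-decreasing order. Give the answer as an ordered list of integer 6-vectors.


Interval decomposition of M: I[1,3], I[1,5], I[2,3], I[3,3], I[6,6]^2.
HN type (ℓ=4): μ^(1)=71/2; μ^(2)=3; μ^(3)=-10; μ^(4)=-49

((0, 0, 0, 1, 1, 0); (2, 2, 2, 0, 0, 0); (0, 0, 2, 0, 0, 2); (0, 1, 0, 0, 0, 0))


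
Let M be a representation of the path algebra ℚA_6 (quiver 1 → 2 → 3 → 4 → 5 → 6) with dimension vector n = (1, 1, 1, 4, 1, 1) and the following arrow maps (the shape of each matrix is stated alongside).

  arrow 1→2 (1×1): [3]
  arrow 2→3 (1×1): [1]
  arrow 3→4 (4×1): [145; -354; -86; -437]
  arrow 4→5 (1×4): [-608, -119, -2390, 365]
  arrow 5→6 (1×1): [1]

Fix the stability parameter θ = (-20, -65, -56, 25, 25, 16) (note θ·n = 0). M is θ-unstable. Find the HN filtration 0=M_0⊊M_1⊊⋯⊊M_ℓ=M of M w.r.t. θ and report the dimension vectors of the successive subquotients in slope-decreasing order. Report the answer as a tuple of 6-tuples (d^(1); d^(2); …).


Interval decomposition of M: I[1,6], I[4,4]^3.
HN type (ℓ=3): μ^(1)=25; μ^(2)=22; μ^(3)=-47

((0, 0, 0, 3, 0, 0); (0, 0, 0, 1, 1, 1); (1, 1, 1, 0, 0, 0))


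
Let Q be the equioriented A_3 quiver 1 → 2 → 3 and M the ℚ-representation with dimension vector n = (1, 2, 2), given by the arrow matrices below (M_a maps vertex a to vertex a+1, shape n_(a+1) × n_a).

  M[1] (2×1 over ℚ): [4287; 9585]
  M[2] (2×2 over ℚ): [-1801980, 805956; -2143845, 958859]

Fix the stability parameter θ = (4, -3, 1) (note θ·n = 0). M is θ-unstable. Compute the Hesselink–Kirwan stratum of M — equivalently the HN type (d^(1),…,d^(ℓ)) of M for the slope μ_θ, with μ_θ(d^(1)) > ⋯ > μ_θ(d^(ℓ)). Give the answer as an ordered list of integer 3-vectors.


Interval decomposition of M: I[1,2], I[2,3], I[3,3].
HN type (ℓ=3): μ^(1)=1; μ^(2)=1/2; μ^(3)=-3

((0, 0, 2); (1, 1, 0); (0, 1, 0))


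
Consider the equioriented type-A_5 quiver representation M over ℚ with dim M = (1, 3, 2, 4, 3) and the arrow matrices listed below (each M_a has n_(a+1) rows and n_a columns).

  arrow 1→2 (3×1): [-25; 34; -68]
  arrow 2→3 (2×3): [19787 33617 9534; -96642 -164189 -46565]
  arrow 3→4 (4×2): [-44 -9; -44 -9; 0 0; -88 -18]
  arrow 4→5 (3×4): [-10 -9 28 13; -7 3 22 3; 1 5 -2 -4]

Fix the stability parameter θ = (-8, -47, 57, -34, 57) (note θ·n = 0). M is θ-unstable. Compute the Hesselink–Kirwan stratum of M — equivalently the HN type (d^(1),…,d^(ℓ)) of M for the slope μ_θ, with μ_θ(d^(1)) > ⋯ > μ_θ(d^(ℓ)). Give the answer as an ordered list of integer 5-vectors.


Barcode: M ≅ I[1,3], I[2,2], I[2,5], I[4,4], I[4,5]^2. HN layers by μ_θ (5 steps, strictly decreasing):
  μ^(1)=57; μ^(2)=23/2; μ^(3)=-55/2; μ^(4)=-34; μ^(5)=-47

((0, 0, 1, 0, 3); (0, 0, 1, 1, 0); (1, 1, 0, 0, 0); (0, 0, 0, 3, 0); (0, 2, 0, 0, 0))
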